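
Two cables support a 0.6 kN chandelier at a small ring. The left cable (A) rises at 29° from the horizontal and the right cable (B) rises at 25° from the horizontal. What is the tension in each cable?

ΣF_x = 0: −T_A·cos29° + T_B·cos25° = 0 → T_B = 0.965036·T_A.
ΣF_y = 0: T_A·sin29° + T_B·sin25° = 0.6.
Substitute: T_A·(0.48481 + 0.965036·0.422618) = 0.6 → T_A = 0.672155 ≈ 0.6722 kN.
Then T_B = 0.965036 × 0.672155 = 0.6487 kN.

T_A = 0.6722 kN, T_B = 0.6487 kN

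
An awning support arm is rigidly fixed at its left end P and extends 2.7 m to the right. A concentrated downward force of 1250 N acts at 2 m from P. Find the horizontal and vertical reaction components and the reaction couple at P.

P_x = 0, P_y = 1250 N, M_P = 2500 N·m

ΣF_x = 0: P_x = 0.
ΣF_y = 0: P_y − 1250 = 0 → P_y = 1250 N.
ΣM about P: M_P − 1250·2 = 0 → M_P = 2500 N·m.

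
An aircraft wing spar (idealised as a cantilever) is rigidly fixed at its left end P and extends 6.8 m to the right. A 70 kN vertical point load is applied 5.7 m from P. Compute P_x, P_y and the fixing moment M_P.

P_x = 0, P_y = 70.00 kN, M_P = 399.0 kN·m

ΣF_x = 0: P_x = 0.
ΣF_y = 0: P_y − 70 = 0 → P_y = 70.00 kN.
ΣM about P: M_P − 70·5.7 = 0 → M_P = 399.0 kN·m.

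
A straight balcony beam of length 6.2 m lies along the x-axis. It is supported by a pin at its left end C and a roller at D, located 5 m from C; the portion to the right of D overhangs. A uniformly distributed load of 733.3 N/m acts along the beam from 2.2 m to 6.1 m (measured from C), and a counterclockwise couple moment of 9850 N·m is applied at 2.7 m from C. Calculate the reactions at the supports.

C_x = 0, C_y = 2456 N, D_y = 403.7 N

Resultant of the distributed load: 733.3 × 3.9 = 2859.87 N at 4.15 m from C.
Moments about C: D_y·5 − (733.3·3.9)·4.15 + 9850 = 0 → D_y = 2018.4605/5 = 403.692 ≈ 403.7 N.
ΣF_y = 0: C_y + 403.692 − 733.3·3.9 = 0 → C_y = 2456 N.
ΣF_x = 0: no horizontal applied forces, so C_x = 0.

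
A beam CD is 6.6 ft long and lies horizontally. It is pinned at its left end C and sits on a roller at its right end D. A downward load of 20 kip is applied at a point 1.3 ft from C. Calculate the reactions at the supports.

C_x = 0, C_y = 16.06 kip, D_y = 3.939 kip

Moments about C: D_y·6.6 − 20·1.3 = 0 → D_y = 26/6.6 = 3.93939 ≈ 3.939 kip.
ΣF_y = 0: C_y + 3.93939 − 20 = 0 → C_y = 16.06 kip.
ΣF_x = 0: no horizontal applied forces, so C_x = 0.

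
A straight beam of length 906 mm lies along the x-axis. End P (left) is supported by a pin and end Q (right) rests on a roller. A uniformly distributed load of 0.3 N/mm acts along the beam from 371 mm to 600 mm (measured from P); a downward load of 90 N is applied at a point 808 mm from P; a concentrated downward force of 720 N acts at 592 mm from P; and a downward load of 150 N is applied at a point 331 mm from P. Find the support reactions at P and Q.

Resultant of the distributed load: 0.3 × 229 = 68.7 N at 485.5 mm from P.
ΣM about P: Q_y·906 − (0.3·229)·485.5 − 90·808 − 720·592 − 150·331 = 0 → Q_y = 581963.85/906 = 642.344 ≈ 642.3 N.
ΣF_y = 0: P_y + 642.344 − 0.3·229 − 90 − 720 − 150 = 0 → P_y = 386.4 N.
ΣF_x = 0: no horizontal applied forces, so P_x = 0.

P_x = 0, P_y = 386.4 N, Q_y = 642.3 N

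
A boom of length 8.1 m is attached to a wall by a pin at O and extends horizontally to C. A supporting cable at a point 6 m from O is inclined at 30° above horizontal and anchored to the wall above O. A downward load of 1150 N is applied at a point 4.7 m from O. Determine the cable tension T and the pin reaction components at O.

T = 1802 N, O_x = 1560 N, O_y = 249.2 N

ΣM about O: T·sin30°·6 − 1150·4.7 = 0 → T = 5405/(6·0.5) = 1801.67 ≈ 1802 N.
ΣF_x = 0: O_x − T·cos30° = 0 → O_x = 1801.67 × 0.866025 = 1560 N.
ΣF_y = 0: O_y + T·sin30° − 1150 = 0 → O_y = 1150 − 1801.67 × 0.5 = 249.2 N.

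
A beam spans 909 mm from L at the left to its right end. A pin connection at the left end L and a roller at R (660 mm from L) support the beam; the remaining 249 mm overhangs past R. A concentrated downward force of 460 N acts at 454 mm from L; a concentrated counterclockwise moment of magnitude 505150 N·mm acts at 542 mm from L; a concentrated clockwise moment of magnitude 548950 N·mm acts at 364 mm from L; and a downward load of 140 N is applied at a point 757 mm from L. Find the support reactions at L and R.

L_x = 0, L_y = 56.64 N, R_y = 543.4 N

ΣM about L: R_y·660 − 460·454 + 505150 − 548950 − 140·757 = 0 → R_y = 358620/660 = 543.364 ≈ 543.4 N.
ΣF_y = 0: L_y + 543.364 − 460 − 140 = 0 → L_y = 56.64 N.
ΣF_x = 0: no horizontal applied forces, so L_x = 0.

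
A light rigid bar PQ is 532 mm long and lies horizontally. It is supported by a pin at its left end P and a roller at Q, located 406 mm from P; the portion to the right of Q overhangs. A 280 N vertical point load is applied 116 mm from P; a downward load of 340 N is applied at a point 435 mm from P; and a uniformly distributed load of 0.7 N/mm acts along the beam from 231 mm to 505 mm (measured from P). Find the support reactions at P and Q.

P_x = 0, P_y = 193.7 N, Q_y = 618.1 N

Resultant of the distributed load: 0.7 × 274 = 191.8 N at 368 mm from P.
Taking moments about P: Q_y·406 − 280·116 − 340·435 − (0.7·274)·368 = 0 → Q_y = 250962.4/406 = 618.134 ≈ 618.1 N.
ΣF_y = 0: P_y + 618.134 − 280 − 340 − 0.7·274 = 0 → P_y = 193.7 N.
ΣF_x = 0: no horizontal applied forces, so P_x = 0.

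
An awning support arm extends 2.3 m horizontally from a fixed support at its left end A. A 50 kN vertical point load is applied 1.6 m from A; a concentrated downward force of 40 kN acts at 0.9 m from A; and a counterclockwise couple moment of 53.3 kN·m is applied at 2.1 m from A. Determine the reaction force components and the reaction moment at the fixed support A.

A_x = 0, A_y = 90.00 kN, M_A = 62.70 kN·m

ΣF_x = 0: A_x = 0.
ΣF_y = 0: A_y − 50 − 40 = 0 → A_y = 90.00 kN.
ΣM about A: M_A − 50·1.6 − 40·0.9 + 53.3 = 0 → M_A = 62.70 kN·m.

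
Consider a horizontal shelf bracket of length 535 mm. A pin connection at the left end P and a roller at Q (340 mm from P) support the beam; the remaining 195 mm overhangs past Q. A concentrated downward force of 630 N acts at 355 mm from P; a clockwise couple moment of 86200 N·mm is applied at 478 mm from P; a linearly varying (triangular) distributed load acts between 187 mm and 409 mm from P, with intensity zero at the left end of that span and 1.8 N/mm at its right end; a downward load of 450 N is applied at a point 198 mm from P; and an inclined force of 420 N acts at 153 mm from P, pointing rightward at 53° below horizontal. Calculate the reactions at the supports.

P_x = -252.8 N, P_y = 94.04 N, Q_y = 1521 N

Resultant of the triangular load: ½ × 1.8 × 222 = 199.8 N, acting at 335 mm from P (one-third of the span from the peak).
Moments about P: Q_y·340 − 630·355 − 86200 − (½·1.8·222)·335 − 450·198 − 420·sin53°·153 = 0 → Q_y = 517203/340 = 1521.19 ≈ 1521 N.
ΣF_y = 0: P_y + 1521.19 − 630 − ½·1.8·222 − 450 − 420·sin53° = 0 → P_y = 94.04 N.
ΣF_x = 0: P_x + 420·cos53° = 0 → P_x = -252.8 N.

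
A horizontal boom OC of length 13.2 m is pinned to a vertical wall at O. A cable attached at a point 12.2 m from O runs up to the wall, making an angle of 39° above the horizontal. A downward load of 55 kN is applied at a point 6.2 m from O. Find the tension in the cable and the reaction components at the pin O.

ΣM about O: T·sin39°·12.2 − 55·6.2 = 0 → T = 341/(12.2·0.62932) = 44.4143 ≈ 44.41 kN.
ΣF_x = 0: O_x − T·cos39° = 0 → O_x = 44.4143 × 0.777146 = 34.52 kN.
ΣF_y = 0: O_y + T·sin39° − 55 = 0 → O_y = 55 − 44.4143 × 0.62932 = 27.05 kN.

T = 44.41 kN, O_x = 34.52 kN, O_y = 27.05 kN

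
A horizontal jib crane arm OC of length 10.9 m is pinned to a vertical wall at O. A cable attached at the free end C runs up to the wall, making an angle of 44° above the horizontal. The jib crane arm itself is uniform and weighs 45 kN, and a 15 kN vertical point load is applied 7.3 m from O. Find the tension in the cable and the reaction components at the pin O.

ΣM about O: T·sin44°·10.9 − 45·5.45 − 15·7.3 = 0 → T = 354.75/(10.9·0.694658) = 46.8516 ≈ 46.85 kN.
ΣF_x = 0: O_x − T·cos44° = 0 → O_x = 46.8516 × 0.71934 = 33.70 kN.
ΣF_y = 0: O_y + T·sin44° − 45 − 15 = 0 → O_y = 60 − 46.8516 × 0.694658 = 27.45 kN.

T = 46.85 kN, O_x = 33.70 kN, O_y = 27.45 kN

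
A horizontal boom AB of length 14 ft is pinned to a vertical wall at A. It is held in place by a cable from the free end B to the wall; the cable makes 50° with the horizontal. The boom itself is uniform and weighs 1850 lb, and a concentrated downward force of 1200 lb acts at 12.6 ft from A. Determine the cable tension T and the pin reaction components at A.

T = 2617 lb, A_x = 1682 lb, A_y = 1045 lb

ΣM about A: T·sin50°·14 − 1850·7 − 1200·12.6 = 0 → T = 28070/(14·0.766044) = 2617.34 ≈ 2617 lb.
ΣF_x = 0: A_x − T·cos50° = 0 → A_x = 2617.34 × 0.642788 = 1682 lb.
ΣF_y = 0: A_y + T·sin50° − 1850 − 1200 = 0 → A_y = 3050 − 2617.34 × 0.766044 = 1045 lb.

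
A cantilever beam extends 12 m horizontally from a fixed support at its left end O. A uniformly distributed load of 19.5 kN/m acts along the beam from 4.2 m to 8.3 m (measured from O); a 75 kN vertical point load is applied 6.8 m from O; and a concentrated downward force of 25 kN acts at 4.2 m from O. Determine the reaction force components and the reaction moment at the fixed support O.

Resultant of the distributed load: 19.5 × 4.1 = 79.95 kN at 6.25 m from O.
ΣF_x = 0: O_x = 0.
ΣF_y = 0: O_y − 19.5·4.1 − 75 − 25 = 0 → O_y = 180.0 kN.
ΣM about O: M_O − (19.5·4.1)·6.25 − 75·6.8 − 25·4.2 = 0 → M_O = 1115 kN·m.

O_x = 0, O_y = 180.0 kN, M_O = 1115 kN·m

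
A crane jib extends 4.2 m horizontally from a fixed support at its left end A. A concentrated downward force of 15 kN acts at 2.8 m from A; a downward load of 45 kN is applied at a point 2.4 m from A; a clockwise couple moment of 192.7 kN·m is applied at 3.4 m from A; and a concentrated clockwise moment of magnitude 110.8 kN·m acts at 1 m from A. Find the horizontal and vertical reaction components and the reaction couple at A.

A_x = 0, A_y = 60.00 kN, M_A = 453.5 kN·m

ΣF_x = 0: A_x = 0.
ΣF_y = 0: A_y − 15 − 45 = 0 → A_y = 60.00 kN.
ΣM about A: M_A − 15·2.8 − 45·2.4 − 192.7 − 110.8 = 0 → M_A = 453.5 kN·m.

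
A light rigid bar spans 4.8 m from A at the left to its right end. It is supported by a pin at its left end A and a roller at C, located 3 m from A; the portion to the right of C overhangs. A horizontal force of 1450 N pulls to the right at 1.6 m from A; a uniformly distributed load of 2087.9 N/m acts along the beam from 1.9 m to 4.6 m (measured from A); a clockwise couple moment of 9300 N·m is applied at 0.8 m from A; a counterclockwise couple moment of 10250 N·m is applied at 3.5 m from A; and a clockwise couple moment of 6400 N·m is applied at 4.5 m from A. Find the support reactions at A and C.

Resultant of the distributed load: 2087.9 × 2.7 = 5637.33 N at 3.25 m from A.
ΣM about A: C_y·3 − (2087.9·2.7)·3.25 − 9300 + 10250 − 6400 = 0 → C_y = 23771.3225/3 = 7923.77 ≈ 7924 N.
ΣF_y = 0: A_y + 7923.77 − 2087.9·2.7 = 0 → A_y = -2286 N.
ΣF_x = 0: A_x + 1450 = 0 → A_x = -1450 N.

A_x = -1450 N, A_y = -2286 N, C_y = 7924 N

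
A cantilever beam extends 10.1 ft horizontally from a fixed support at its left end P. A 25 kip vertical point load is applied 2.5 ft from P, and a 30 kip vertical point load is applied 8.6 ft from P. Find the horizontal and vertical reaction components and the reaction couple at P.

P_x = 0, P_y = 55.00 kip, M_P = 320.5 kip·ft

ΣF_x = 0: P_x = 0.
ΣF_y = 0: P_y − 25 − 30 = 0 → P_y = 55.00 kip.
ΣM about P: M_P − 25·2.5 − 30·8.6 = 0 → M_P = 320.5 kip·ft.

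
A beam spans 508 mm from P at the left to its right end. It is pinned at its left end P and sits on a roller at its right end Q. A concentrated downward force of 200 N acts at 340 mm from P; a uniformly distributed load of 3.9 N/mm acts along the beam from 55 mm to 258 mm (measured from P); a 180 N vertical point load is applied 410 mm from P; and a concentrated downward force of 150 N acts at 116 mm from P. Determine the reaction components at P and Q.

P_x = 0, P_y = 764.4 N, Q_y = 557.3 N

Resultant of the distributed load: 3.9 × 203 = 791.7 N at 156.5 mm from P.
ΣM about P: Q_y·508 − 200·340 − (3.9·203)·156.5 − 180·410 − 150·116 = 0 → Q_y = 283101.05/508 = 557.286 ≈ 557.3 N.
ΣF_y = 0: P_y + 557.286 − 200 − 3.9·203 − 180 − 150 = 0 → P_y = 764.4 N.
ΣF_x = 0: no horizontal applied forces, so P_x = 0.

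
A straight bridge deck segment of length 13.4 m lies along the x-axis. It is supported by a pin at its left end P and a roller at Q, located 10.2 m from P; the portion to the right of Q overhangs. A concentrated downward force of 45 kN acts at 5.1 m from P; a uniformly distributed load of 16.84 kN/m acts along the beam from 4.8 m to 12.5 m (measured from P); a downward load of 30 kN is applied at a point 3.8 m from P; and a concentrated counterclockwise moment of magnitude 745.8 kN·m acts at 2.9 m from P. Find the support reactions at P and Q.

Resultant of the distributed load: 16.84 × 7.7 = 129.668 kN at 8.65 m from P.
ΣM about P: Q_y·10.2 − 45·5.1 − (16.84·7.7)·8.65 − 30·3.8 + 745.8 = 0 → Q_y = 719.3282/10.2 = 70.5224 ≈ 70.52 kN.
ΣF_y = 0: P_y + 70.5224 − 45 − 16.84·7.7 − 30 = 0 → P_y = 134.1 kN.
ΣF_x = 0: no horizontal applied forces, so P_x = 0.

P_x = 0, P_y = 134.1 kN, Q_y = 70.52 kN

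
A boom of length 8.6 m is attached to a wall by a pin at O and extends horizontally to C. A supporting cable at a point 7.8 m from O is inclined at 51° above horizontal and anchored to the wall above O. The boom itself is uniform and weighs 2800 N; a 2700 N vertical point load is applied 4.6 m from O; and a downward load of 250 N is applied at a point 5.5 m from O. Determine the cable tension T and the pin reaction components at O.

T = 4262 N, O_x = 2682 N, O_y = 2438 N

ΣM about O: T·sin51°·7.8 − 2800·4.3 − 2700·4.6 − 250·5.5 = 0 → T = 25835/(7.8·0.777146) = 4261.98 ≈ 4262 N.
ΣF_x = 0: O_x − T·cos51° = 0 → O_x = 4261.98 × 0.62932 = 2682 N.
ΣF_y = 0: O_y + T·sin51° − 2800 − 2700 − 250 = 0 → O_y = 5750 − 4261.98 × 0.777146 = 2438 N.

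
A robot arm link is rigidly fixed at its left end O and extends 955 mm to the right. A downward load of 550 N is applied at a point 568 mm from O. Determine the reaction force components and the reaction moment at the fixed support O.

O_x = 0, O_y = 550.0 N, M_O = 312400 N·mm

ΣF_x = 0: O_x = 0.
ΣF_y = 0: O_y − 550 = 0 → O_y = 550.0 N.
ΣM about O: M_O − 550·568 = 0 → M_O = 312400 N·mm.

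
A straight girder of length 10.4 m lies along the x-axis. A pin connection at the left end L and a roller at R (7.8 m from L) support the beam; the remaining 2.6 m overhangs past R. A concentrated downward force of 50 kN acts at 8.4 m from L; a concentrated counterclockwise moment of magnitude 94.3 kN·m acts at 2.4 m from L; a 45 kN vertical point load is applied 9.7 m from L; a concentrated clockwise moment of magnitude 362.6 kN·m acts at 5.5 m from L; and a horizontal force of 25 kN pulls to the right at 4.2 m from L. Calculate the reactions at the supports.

L_x = -25.00 kN, L_y = -49.21 kN, R_y = 144.2 kN

Taking moments about L: R_y·7.8 − 50·8.4 + 94.3 − 45·9.7 − 362.6 = 0 → R_y = 1124.8/7.8 = 144.205 ≈ 144.2 kN.
ΣF_y = 0: L_y + 144.205 − 50 − 45 = 0 → L_y = -49.21 kN.
ΣF_x = 0: L_x + 25 = 0 → L_x = -25.00 kN.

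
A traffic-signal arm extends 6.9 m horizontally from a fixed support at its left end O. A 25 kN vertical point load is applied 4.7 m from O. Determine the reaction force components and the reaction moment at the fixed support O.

O_x = 0, O_y = 25.00 kN, M_O = 117.5 kN·m

ΣF_x = 0: O_x = 0.
ΣF_y = 0: O_y − 25 = 0 → O_y = 25.00 kN.
ΣM about O: M_O − 25·4.7 = 0 → M_O = 117.5 kN·m.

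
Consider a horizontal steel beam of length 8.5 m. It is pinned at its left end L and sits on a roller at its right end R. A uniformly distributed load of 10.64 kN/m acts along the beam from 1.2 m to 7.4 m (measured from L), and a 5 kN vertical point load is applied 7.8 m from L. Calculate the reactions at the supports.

L_x = 0, L_y = 33.01 kN, R_y = 37.96 kN

Resultant of the distributed load: 10.64 × 6.2 = 65.968 kN at 4.3 m from L.
ΣM about L: R_y·8.5 − (10.64·6.2)·4.3 − 5·7.8 = 0 → R_y = 322.6624/8.5 = 37.9603 ≈ 37.96 kN.
ΣF_y = 0: L_y + 37.9603 − 10.64·6.2 − 5 = 0 → L_y = 33.01 kN.
ΣF_x = 0: no horizontal applied forces, so L_x = 0.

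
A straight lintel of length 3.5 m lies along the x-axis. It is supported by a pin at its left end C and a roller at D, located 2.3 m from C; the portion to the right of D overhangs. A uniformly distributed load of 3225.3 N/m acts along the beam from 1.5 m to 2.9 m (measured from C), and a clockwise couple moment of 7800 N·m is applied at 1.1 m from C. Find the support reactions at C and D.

C_x = 0, C_y = -3195 N, D_y = 7710 N

Resultant of the distributed load: 3225.3 × 1.4 = 4515.42 N at 2.2 m from C.
Moments about C: D_y·2.3 − (3225.3·1.4)·2.2 − 7800 = 0 → D_y = 17733.924/2.3 = 7710.4 ≈ 7710 N.
ΣF_y = 0: C_y + 7710.4 − 3225.3·1.4 = 0 → C_y = -3195 N.
ΣF_x = 0: no horizontal applied forces, so C_x = 0.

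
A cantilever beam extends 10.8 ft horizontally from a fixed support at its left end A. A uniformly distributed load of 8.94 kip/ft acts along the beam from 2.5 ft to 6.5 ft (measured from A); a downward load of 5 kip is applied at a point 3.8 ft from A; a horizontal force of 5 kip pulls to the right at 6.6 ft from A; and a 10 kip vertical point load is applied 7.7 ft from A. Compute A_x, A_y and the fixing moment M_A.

Resultant of the distributed load: 8.94 × 4 = 35.76 kip at 4.5 ft from A.
ΣF_x = 0: A_x + 5 = 0 → A_x = -5.000 kip.
ΣF_y = 0: A_y − 8.94·4 − 5 − 10 = 0 → A_y = 50.76 kip.
ΣM about A: M_A − (8.94·4)·4.5 − 5·3.8 − 10·7.7 = 0 → M_A = 256.9 kip·ft.

A_x = -5.000 kip, A_y = 50.76 kip, M_A = 256.9 kip·ft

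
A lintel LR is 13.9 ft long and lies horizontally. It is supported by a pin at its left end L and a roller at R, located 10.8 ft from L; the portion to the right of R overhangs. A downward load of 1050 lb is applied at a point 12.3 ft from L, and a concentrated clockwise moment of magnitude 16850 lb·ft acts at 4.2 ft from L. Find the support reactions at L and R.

Moments about L: R_y·10.8 − 1050·12.3 − 16850 = 0 → R_y = 29765/10.8 = 2756.02 ≈ 2756 lb.
ΣF_y = 0: L_y + 2756.02 − 1050 = 0 → L_y = -1706 lb.
ΣF_x = 0: no horizontal applied forces, so L_x = 0.

L_x = 0, L_y = -1706 lb, R_y = 2756 lb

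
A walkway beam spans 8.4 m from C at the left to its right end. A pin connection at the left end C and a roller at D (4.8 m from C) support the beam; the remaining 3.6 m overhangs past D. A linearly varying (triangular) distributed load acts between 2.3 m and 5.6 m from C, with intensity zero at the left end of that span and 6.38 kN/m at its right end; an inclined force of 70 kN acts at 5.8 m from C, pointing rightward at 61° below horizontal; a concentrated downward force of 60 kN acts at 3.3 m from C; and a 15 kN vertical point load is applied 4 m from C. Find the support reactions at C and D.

Resultant of the triangular load: ½ × 6.38 × 3.3 = 10.527 kN, acting at 4.5 m from C (one-third of the span from the peak).
Taking moments about C: D_y·4.8 − (½·6.38·3.3)·4.5 − 70·sin61°·5.8 − 60·3.3 − 15·4 = 0 → D_y = 660.467/4.8 = 137.597 ≈ 137.6 kN.
ΣF_y = 0: C_y + 137.597 − ½·6.38·3.3 − 70·sin61° − 60 − 15 = 0 → C_y = 9.153 kN.
ΣF_x = 0: C_x + 70·cos61° = 0 → C_x = -33.94 kN.

C_x = -33.94 kN, C_y = 9.153 kN, D_y = 137.6 kN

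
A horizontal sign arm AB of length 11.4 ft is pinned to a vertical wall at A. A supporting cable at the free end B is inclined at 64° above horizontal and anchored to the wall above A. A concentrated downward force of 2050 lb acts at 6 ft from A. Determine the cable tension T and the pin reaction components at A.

ΣM about A: T·sin64°·11.4 − 2050·6 = 0 → T = 12300/(11.4·0.898794) = 1200.44 ≈ 1200 lb.
ΣF_x = 0: A_x − T·cos64° = 0 → A_x = 1200.44 × 0.438371 = 526.2 lb.
ΣF_y = 0: A_y + T·sin64° − 2050 = 0 → A_y = 2050 − 1200.44 × 0.898794 = 971.1 lb.

T = 1200 lb, A_x = 526.2 lb, A_y = 971.1 lb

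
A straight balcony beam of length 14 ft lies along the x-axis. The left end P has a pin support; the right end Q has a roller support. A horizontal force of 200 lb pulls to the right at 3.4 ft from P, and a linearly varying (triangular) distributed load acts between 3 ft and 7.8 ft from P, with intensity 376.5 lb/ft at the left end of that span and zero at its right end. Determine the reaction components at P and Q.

P_x = -200.0 lb, P_y = 606.7 lb, Q_y = 296.9 lb

Resultant of the triangular load: ½ × 376.5 × 4.8 = 903.6 lb, acting at 4.6 ft from P (one-third of the span from the peak).
Moments about P: Q_y·14 − (½·376.5·4.8)·4.6 = 0 → Q_y = 4156.56/14 = 296.897 ≈ 296.9 lb.
ΣF_y = 0: P_y + 296.897 − ½·376.5·4.8 = 0 → P_y = 606.7 lb.
ΣF_x = 0: P_x + 200 = 0 → P_x = -200.0 lb.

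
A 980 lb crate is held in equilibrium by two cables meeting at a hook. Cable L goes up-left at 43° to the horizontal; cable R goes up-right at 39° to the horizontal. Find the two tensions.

ΣF_x = 0: −T_L·cos43° + T_R·cos39° = 0 → T_R = 0.941076·T_L.
ΣF_y = 0: T_L·sin43° + T_R·sin39° = 980.
Substitute: T_L·(0.681998 + 0.941076·0.62932) = 980 → T_L = 769.088 ≈ 769.1 lb.
Then T_R = 0.941076 × 769.088 = 723.8 lb.

T_L = 769.1 lb, T_R = 723.8 lb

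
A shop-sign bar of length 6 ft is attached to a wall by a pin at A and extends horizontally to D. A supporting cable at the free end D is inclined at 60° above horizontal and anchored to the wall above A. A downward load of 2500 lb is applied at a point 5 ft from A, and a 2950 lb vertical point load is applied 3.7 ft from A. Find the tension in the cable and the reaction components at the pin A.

T = 4506 lb, A_x = 2253 lb, A_y = 1548 lb

ΣM about A: T·sin60°·6 − 2500·5 − 2950·3.7 = 0 → T = 23415/(6·0.866025) = 4506.22 ≈ 4506 lb.
ΣF_x = 0: A_x − T·cos60° = 0 → A_x = 4506.22 × 0.5 = 2253 lb.
ΣF_y = 0: A_y + T·sin60° − 2500 − 2950 = 0 → A_y = 5450 − 4506.22 × 0.866025 = 1548 lb.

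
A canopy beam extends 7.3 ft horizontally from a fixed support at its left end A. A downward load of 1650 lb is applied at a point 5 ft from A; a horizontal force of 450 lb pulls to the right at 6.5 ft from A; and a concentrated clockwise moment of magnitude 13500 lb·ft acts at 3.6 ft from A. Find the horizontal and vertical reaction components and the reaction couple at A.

ΣF_x = 0: A_x + 450 = 0 → A_x = -450.0 lb.
ΣF_y = 0: A_y − 1650 = 0 → A_y = 1650 lb.
ΣM about A: M_A − 1650·5 − 13500 = 0 → M_A = 21750 lb·ft.

A_x = -450.0 lb, A_y = 1650 lb, M_A = 21750 lb·ft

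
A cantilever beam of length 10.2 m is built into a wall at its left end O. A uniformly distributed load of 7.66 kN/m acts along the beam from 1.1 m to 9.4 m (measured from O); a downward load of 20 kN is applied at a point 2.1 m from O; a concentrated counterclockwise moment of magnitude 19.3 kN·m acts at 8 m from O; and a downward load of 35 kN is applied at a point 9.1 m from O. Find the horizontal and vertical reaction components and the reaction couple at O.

O_x = 0, O_y = 118.6 kN, M_O = 675.0 kN·m

Resultant of the distributed load: 7.66 × 8.3 = 63.578 kN at 5.25 m from O.
ΣF_x = 0: O_x = 0.
ΣF_y = 0: O_y − 7.66·8.3 − 20 − 35 = 0 → O_y = 118.6 kN.
ΣM about O: M_O − (7.66·8.3)·5.25 − 20·2.1 + 19.3 − 35·9.1 = 0 → M_O = 675.0 kN·m.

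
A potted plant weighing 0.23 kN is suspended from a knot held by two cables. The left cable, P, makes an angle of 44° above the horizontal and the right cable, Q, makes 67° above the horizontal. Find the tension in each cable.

ΣF_x = 0: −T_P·cos44° + T_Q·cos67° = 0 → T_Q = 1.84101·T_P.
ΣF_y = 0: T_P·sin44° + T_Q·sin67° = 0.23.
Substitute: T_P·(0.694658 + 1.84101·0.920505) = 0.23 → T_P = 0.0962618 ≈ 0.09626 kN.
Then T_Q = 1.84101 × 0.0962618 = 0.1772 kN.

T_P = 0.09626 kN, T_Q = 0.1772 kN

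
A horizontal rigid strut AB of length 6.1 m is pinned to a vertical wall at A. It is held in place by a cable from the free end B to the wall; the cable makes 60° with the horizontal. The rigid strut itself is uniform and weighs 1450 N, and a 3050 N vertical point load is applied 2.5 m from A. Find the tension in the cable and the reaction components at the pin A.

ΣM about A: T·sin60°·6.1 − 1450·3.05 − 3050·2.5 = 0 → T = 12047.5/(6.1·0.866025) = 2280.53 ≈ 2281 N.
ΣF_x = 0: A_x − T·cos60° = 0 → A_x = 2280.53 × 0.5 = 1140 N.
ΣF_y = 0: A_y + T·sin60° − 1450 − 3050 = 0 → A_y = 4500 − 2280.53 × 0.866025 = 2525 N.

T = 2281 N, A_x = 1140 N, A_y = 2525 N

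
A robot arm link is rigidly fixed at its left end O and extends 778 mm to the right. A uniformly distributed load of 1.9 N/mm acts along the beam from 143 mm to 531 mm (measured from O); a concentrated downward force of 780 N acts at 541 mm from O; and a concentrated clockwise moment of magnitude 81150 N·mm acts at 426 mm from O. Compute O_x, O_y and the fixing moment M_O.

Resultant of the distributed load: 1.9 × 388 = 737.2 N at 337 mm from O.
ΣF_x = 0: O_x = 0.
ΣF_y = 0: O_y − 1.9·388 − 780 = 0 → O_y = 1517 N.
ΣM about O: M_O − (1.9·388)·337 − 780·541 − 81150 = 0 → M_O = 751600 N·mm.

O_x = 0, O_y = 1517 N, M_O = 751600 N·mm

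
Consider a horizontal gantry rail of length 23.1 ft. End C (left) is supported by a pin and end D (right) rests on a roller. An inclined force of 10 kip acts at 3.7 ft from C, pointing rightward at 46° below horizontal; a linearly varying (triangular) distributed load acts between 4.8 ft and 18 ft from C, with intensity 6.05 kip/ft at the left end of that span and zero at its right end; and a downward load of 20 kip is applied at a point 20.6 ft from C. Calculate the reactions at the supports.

C_x = -6.947 kip, C_y = 32.23 kip, D_y = 34.89 kip

Resultant of the triangular load: ½ × 6.05 × 13.2 = 39.93 kip, acting at 9.2 ft from C (one-third of the span from the peak).
Taking moments about C: D_y·23.1 − 10·sin46°·3.7 − (½·6.05·13.2)·9.2 − 20·20.6 = 0 → D_y = 805.972/23.1 = 34.8906 ≈ 34.89 kip.
ΣF_y = 0: C_y + 34.8906 − 10·sin46° − ½·6.05·13.2 − 20 = 0 → C_y = 32.23 kip.
ΣF_x = 0: C_x + 10·cos46° = 0 → C_x = -6.947 kip.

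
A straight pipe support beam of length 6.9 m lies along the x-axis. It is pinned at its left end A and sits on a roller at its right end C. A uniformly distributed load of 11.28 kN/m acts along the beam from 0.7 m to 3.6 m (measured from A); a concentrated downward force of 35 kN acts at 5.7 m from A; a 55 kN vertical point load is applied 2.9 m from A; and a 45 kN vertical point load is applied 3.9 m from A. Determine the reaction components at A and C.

Resultant of the distributed load: 11.28 × 2.9 = 32.712 kN at 2.15 m from A.
ΣM about A: C_y·6.9 − (11.28·2.9)·2.15 − 35·5.7 − 55·2.9 − 45·3.9 = 0 → C_y = 604.8308/6.9 = 87.6566 ≈ 87.66 kN.
ΣF_y = 0: A_y + 87.6566 − 11.28·2.9 − 35 − 55 − 45 = 0 → A_y = 80.06 kN.
ΣF_x = 0: no horizontal applied forces, so A_x = 0.

A_x = 0, A_y = 80.06 kN, C_y = 87.66 kN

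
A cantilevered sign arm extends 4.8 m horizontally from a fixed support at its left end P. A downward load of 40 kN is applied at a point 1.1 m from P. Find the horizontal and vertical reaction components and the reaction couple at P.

P_x = 0, P_y = 40.00 kN, M_P = 44.00 kN·m

ΣF_x = 0: P_x = 0.
ΣF_y = 0: P_y − 40 = 0 → P_y = 40.00 kN.
ΣM about P: M_P − 40·1.1 = 0 → M_P = 44.00 kN·m.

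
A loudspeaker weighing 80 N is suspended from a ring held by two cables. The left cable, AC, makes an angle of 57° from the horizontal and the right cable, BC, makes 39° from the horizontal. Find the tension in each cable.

ΣF_x = 0: −T_AC·cos57° + T_BC·cos39° = 0 → T_BC = 0.700819·T_AC.
ΣF_y = 0: T_AC·sin57° + T_BC·sin39° = 80.
Substitute: T_AC·(0.838671 + 0.700819·0.62932) = 80 → T_AC = 62.5141 ≈ 62.51 N.
Then T_BC = 0.700819 × 62.5141 = 43.81 N.

T_AC = 62.51 N, T_BC = 43.81 N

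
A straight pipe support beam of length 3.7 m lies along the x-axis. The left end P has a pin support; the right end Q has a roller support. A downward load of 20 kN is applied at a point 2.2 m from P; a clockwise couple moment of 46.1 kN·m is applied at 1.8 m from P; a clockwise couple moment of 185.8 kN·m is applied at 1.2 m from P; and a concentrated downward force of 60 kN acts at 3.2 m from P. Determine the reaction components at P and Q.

P_x = 0, P_y = -46.46 kN, Q_y = 126.5 kN

Moments about P: Q_y·3.7 − 20·2.2 − 46.1 − 185.8 − 60·3.2 = 0 → Q_y = 467.9/3.7 = 126.459 ≈ 126.5 kN.
ΣF_y = 0: P_y + 126.459 − 20 − 60 = 0 → P_y = -46.46 kN.
ΣF_x = 0: no horizontal applied forces, so P_x = 0.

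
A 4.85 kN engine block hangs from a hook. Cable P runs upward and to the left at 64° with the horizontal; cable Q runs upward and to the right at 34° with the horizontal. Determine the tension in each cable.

ΣF_x = 0: −T_P·cos64° + T_Q·cos34° = 0 → T_Q = 0.528771·T_P.
ΣF_y = 0: T_P·sin64° + T_Q·sin34° = 4.85.
Substitute: T_P·(0.898794 + 0.528771·0.559193) = 4.85 → T_P = 4.06035 ≈ 4.060 kN.
Then T_Q = 0.528771 × 4.06035 = 2.147 kN.

T_P = 4.060 kN, T_Q = 2.147 kN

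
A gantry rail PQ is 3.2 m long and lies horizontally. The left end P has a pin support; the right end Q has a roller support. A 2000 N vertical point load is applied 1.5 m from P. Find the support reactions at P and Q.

P_x = 0, P_y = 1062 N, Q_y = 937.5 N

ΣM about P: Q_y·3.2 − 2000·1.5 = 0 → Q_y = 3000/3.2 = 937.5 N.
ΣF_y = 0: P_y + 937.5 − 2000 = 0 → P_y = 1062 N.
ΣF_x = 0: no horizontal applied forces, so P_x = 0.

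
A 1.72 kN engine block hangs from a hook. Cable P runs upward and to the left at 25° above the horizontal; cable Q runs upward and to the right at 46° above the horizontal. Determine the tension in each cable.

ΣF_x = 0: −T_P·cos25° + T_Q·cos46° = 0 → T_Q = 1.30468·T_P.
ΣF_y = 0: T_P·sin25° + T_Q·sin46° = 1.72.
Substitute: T_P·(0.422618 + 1.30468·0.71934) = 1.72 → T_P = 1.26366 ≈ 1.264 kN.
Then T_Q = 1.30468 × 1.26366 = 1.649 kN.

T_P = 1.264 kN, T_Q = 1.649 kN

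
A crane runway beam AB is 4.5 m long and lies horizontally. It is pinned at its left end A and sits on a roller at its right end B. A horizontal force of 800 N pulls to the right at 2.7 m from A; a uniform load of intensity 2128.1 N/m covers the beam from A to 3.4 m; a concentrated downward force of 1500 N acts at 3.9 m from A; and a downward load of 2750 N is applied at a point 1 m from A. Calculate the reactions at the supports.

A_x = -800.0 N, A_y = 6841 N, B_y = 4645 N

Resultant of the distributed load: 2128.1 × 3.4 = 7235.54 N at 1.7 m from A.
ΣM about A: B_y·4.5 − (2128.1·3.4)·1.7 − 1500·3.9 − 2750·1 = 0 → B_y = 20900.418/4.5 = 4644.54 ≈ 4645 N.
ΣF_y = 0: A_y + 4644.54 − 2128.1·3.4 − 1500 − 2750 = 0 → A_y = 6841 N.
ΣF_x = 0: A_x + 800 = 0 → A_x = -800.0 N.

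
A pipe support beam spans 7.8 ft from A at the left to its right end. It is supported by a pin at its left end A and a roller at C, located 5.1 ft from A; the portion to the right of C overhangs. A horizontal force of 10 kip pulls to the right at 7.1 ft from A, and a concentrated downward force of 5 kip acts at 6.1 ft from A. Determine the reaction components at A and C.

ΣM about A: C_y·5.1 − 5·6.1 = 0 → C_y = 30.5/5.1 = 5.98039 ≈ 5.980 kip.
ΣF_y = 0: A_y + 5.98039 − 5 = 0 → A_y = -0.9804 kip.
ΣF_x = 0: A_x + 10 = 0 → A_x = -10.00 kip.

A_x = -10.00 kip, A_y = -0.9804 kip, C_y = 5.980 kip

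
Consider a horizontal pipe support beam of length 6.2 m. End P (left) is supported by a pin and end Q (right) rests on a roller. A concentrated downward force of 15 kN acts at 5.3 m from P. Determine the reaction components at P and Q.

ΣM about P: Q_y·6.2 − 15·5.3 = 0 → Q_y = 79.5/6.2 = 12.8226 ≈ 12.82 kN.
ΣF_y = 0: P_y + 12.8226 − 15 = 0 → P_y = 2.177 kN.
ΣF_x = 0: no horizontal applied forces, so P_x = 0.

P_x = 0, P_y = 2.177 kN, Q_y = 12.82 kN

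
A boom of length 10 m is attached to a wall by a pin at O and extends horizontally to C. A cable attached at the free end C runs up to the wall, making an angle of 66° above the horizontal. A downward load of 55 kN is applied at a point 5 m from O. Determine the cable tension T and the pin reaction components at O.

T = 30.10 kN, O_x = 12.24 kN, O_y = 27.50 kN

ΣM about O: T·sin66°·10 − 55·5 = 0 → T = 275/(10·0.913545) = 30.1025 ≈ 30.10 kN.
ΣF_x = 0: O_x − T·cos66° = 0 → O_x = 30.1025 × 0.406737 = 12.24 kN.
ΣF_y = 0: O_y + T·sin66° − 55 = 0 → O_y = 55 − 30.1025 × 0.913545 = 27.50 kN.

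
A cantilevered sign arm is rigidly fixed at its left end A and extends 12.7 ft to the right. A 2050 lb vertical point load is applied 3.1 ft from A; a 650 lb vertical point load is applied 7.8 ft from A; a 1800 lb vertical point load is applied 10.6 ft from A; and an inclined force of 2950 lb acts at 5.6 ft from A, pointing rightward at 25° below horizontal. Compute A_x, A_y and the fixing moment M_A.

ΣF_x = 0: A_x + 2950·cos25° = 0 → A_x = -2674 lb.
ΣF_y = 0: A_y − 2050 − 650 − 1800 − 2950·sin25° = 0 → A_y = 5747 lb.
ΣM about A: M_A − 2050·3.1 − 650·7.8 − 1800·10.6 − 2950·sin25°·5.6 = 0 → M_A = 37490 lb·ft.

A_x = -2674 lb, A_y = 5747 lb, M_A = 37490 lb·ft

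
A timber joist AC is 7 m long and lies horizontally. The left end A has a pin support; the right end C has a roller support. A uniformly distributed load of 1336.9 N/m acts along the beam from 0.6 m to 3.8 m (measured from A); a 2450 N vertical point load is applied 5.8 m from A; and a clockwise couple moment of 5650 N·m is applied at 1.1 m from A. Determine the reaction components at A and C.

Resultant of the distributed load: 1336.9 × 3.2 = 4278.08 N at 2.2 m from A.
Moments about A: C_y·7 − (1336.9·3.2)·2.2 − 2450·5.8 − 5650 = 0 → C_y = 29271.776/7 = 4181.68 ≈ 4182 N.
ΣF_y = 0: A_y + 4181.68 − 1336.9·3.2 − 2450 = 0 → A_y = 2546 N.
ΣF_x = 0: no horizontal applied forces, so A_x = 0.

A_x = 0, A_y = 2546 N, C_y = 4182 N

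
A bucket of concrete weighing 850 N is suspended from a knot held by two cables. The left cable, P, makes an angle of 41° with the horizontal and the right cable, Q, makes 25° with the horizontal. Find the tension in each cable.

ΣF_x = 0: −T_P·cos41° + T_Q·cos25° = 0 → T_Q = 0.83273·T_P.
ΣF_y = 0: T_P·sin41° + T_Q·sin25° = 850.
Substitute: T_P·(0.656059 + 0.83273·0.422618) = 850 → T_P = 843.266 ≈ 843.3 N.
Then T_Q = 0.83273 × 843.266 = 702.2 N.

T_P = 843.3 N, T_Q = 702.2 N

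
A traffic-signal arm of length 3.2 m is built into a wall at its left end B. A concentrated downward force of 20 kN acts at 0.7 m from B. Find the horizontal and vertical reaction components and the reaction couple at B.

ΣF_x = 0: B_x = 0.
ΣF_y = 0: B_y − 20 = 0 → B_y = 20.00 kN.
ΣM about B: M_B − 20·0.7 = 0 → M_B = 14.00 kN·m.

B_x = 0, B_y = 20.00 kN, M_B = 14.00 kN·m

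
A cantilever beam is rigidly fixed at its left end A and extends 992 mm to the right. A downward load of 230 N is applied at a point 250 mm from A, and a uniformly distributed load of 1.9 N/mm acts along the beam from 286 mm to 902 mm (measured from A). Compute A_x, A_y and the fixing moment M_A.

Resultant of the distributed load: 1.9 × 616 = 1170.4 N at 594 mm from A.
ΣF_x = 0: A_x = 0.
ΣF_y = 0: A_y − 230 − 1.9·616 = 0 → A_y = 1400 N.
ΣM about A: M_A − 230·250 − (1.9·616)·594 = 0 → M_A = 752700 N·mm.

A_x = 0, A_y = 1400 N, M_A = 752700 N·mm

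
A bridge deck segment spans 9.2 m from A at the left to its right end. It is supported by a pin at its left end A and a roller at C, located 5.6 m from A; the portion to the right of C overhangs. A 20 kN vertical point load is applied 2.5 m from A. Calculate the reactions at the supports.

A_x = 0, A_y = 11.07 kN, C_y = 8.929 kN

ΣM about A: C_y·5.6 − 20·2.5 = 0 → C_y = 50/5.6 = 8.92857 ≈ 8.929 kN.
ΣF_y = 0: A_y + 8.92857 − 20 = 0 → A_y = 11.07 kN.
ΣF_x = 0: no horizontal applied forces, so A_x = 0.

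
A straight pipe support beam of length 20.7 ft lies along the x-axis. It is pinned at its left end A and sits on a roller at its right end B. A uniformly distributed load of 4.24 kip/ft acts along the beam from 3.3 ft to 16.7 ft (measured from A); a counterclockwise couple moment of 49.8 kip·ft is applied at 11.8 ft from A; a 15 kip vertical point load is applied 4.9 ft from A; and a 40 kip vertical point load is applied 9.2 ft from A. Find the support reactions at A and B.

A_x = 0, A_y = 65.45 kip, B_y = 46.37 kip

Resultant of the distributed load: 4.24 × 13.4 = 56.816 kip at 10 ft from A.
Taking moments about A: B_y·20.7 − (4.24·13.4)·10 + 49.8 − 15·4.9 − 40·9.2 = 0 → B_y = 959.86/20.7 = 46.37 kip.
ΣF_y = 0: A_y + 46.37 − 4.24·13.4 − 15 − 40 = 0 → A_y = 65.45 kip.
ΣF_x = 0: no horizontal applied forces, so A_x = 0.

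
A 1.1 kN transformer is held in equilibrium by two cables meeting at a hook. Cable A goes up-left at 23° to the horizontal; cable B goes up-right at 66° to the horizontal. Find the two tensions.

T_A = 0.4475 kN, T_B = 1.013 kN

ΣF_x = 0: −T_A·cos23° + T_B·cos66° = 0 → T_B = 2.26315·T_A.
ΣF_y = 0: T_A·sin23° + T_B·sin66° = 1.1.
Substitute: T_A·(0.390731 + 2.26315·0.913545) = 1.1 → T_A = 0.447478 ≈ 0.4475 kN.
Then T_B = 2.26315 × 0.447478 = 1.013 kN.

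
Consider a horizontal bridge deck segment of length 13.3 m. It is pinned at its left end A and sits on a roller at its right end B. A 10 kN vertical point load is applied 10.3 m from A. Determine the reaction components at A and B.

Taking moments about A: B_y·13.3 − 10·10.3 = 0 → B_y = 103/13.3 = 7.74436 ≈ 7.744 kN.
ΣF_y = 0: A_y + 7.74436 − 10 = 0 → A_y = 2.256 kN.
ΣF_x = 0: no horizontal applied forces, so A_x = 0.

A_x = 0, A_y = 2.256 kN, B_y = 7.744 kN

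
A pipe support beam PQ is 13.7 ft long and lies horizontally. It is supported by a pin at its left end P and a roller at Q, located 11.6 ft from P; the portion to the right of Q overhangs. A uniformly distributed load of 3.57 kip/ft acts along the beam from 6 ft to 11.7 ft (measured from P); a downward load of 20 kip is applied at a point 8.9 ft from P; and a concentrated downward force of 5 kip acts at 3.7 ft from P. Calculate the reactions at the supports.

P_x = 0, P_y = 12.88 kip, Q_y = 32.46 kip

Resultant of the distributed load: 3.57 × 5.7 = 20.349 kip at 8.85 ft from P.
ΣM about P: Q_y·11.6 − (3.57·5.7)·8.85 − 20·8.9 − 5·3.7 = 0 → Q_y = 376.58865/11.6 = 32.4645 ≈ 32.46 kip.
ΣF_y = 0: P_y + 32.4645 − 3.57·5.7 − 20 − 5 = 0 → P_y = 12.88 kip.
ΣF_x = 0: no horizontal applied forces, so P_x = 0.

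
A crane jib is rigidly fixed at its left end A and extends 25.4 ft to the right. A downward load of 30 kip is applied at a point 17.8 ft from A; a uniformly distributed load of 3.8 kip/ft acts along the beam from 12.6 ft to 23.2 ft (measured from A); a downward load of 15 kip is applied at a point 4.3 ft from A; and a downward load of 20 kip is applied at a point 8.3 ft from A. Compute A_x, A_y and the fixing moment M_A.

Resultant of the distributed load: 3.8 × 10.6 = 40.28 kip at 17.9 ft from A.
ΣF_x = 0: A_x = 0.
ΣF_y = 0: A_y − 30 − 3.8·10.6 − 15 − 20 = 0 → A_y = 105.3 kip.
ΣM about A: M_A − 30·17.8 − (3.8·10.6)·17.9 − 15·4.3 − 20·8.3 = 0 → M_A = 1486 kip·ft.

A_x = 0, A_y = 105.3 kip, M_A = 1486 kip·ft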